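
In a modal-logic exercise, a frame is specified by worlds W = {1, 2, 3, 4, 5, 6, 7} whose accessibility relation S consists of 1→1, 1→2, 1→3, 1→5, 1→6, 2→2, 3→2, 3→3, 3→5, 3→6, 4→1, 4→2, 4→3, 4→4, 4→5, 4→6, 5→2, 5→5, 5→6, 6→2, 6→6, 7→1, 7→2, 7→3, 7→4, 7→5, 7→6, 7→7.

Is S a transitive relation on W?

Yes

Transitive: yes — every two-step S-path is closed by a direct edge.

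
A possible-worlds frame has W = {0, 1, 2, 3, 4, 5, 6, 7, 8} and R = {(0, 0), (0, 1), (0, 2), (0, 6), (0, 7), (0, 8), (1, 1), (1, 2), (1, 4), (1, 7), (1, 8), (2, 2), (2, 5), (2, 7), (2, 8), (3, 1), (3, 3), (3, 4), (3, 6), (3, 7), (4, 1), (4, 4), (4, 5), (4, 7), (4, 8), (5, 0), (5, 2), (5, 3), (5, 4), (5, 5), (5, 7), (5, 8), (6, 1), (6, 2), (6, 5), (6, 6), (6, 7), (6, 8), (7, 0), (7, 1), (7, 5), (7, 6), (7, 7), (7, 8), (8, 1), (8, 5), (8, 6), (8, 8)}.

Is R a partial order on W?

Reflexive: yes — every world is R-related to itself.
Transitive: no — 0 R 1 and 1 R 4, but not 0 R 4.
Antisymmetric: no — 0 R 7 and 7 R 0 with 0 ≠ 7.
So R is not a partial order.

No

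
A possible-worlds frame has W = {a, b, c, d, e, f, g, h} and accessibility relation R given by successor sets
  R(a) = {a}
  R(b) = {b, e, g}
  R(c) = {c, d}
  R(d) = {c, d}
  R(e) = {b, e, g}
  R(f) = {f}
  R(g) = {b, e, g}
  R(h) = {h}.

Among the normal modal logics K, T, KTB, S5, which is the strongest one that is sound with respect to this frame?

S5

Reflexive (axiom T): yes — every world is R-related to itself.
Symmetric (axiom B): yes — every pair in R has its reverse in R.
Euclidean (axiom 5): yes — any two successors of a common world are R-related.
So F validates K, T, KTB, S5. The strongest is S5.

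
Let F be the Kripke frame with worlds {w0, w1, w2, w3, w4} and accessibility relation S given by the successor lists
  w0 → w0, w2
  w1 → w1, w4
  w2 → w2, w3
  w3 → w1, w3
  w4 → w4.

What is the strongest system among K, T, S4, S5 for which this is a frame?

T

Reflexive (axiom T): yes — every world is S-related to itself.
Transitive (axiom 4): no — w0 S w2 and w2 S w3, but not w0 S w3.
Euclidean (axiom 5): no — w0 S w2 and w0 S w0, but not w2 S w0.
So F validates K, T; S4 would additionally require S to be transitive. The strongest is T.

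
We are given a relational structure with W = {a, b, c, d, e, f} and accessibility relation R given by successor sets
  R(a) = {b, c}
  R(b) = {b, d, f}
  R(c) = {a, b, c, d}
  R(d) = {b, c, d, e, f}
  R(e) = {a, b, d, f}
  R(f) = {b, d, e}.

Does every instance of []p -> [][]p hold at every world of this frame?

By correspondence theory, 4 is valid on a frame iff R is transitive.
Transitive: no — a R b and b R d, but not a R d.

No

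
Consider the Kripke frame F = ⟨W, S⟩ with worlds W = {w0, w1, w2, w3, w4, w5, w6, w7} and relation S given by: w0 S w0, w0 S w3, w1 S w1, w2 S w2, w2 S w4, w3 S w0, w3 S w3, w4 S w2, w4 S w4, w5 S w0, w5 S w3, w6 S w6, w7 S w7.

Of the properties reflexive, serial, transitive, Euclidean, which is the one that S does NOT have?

Reflexive: no — w5 is not related to itself.
Serial: yes — every world has a successor (e.g. w0 S w0).
Transitive: yes — every two-step S-path is closed by a direct edge.
Euclidean: yes — any two successors of a common world are S-related.
Only reflexive fails.

reflexive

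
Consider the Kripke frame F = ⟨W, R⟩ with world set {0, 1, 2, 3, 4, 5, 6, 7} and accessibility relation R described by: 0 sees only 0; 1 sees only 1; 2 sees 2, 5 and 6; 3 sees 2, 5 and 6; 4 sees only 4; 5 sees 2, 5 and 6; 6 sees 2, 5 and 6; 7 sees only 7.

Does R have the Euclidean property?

Euclidean: yes — any two successors of a common world are R-related.

Yes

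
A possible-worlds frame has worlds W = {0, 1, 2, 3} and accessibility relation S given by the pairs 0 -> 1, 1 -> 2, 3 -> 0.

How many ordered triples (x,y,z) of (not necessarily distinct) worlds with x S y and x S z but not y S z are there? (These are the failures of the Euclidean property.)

Enumerating: (0,1,1), (1,2,2), (3,0,0).

3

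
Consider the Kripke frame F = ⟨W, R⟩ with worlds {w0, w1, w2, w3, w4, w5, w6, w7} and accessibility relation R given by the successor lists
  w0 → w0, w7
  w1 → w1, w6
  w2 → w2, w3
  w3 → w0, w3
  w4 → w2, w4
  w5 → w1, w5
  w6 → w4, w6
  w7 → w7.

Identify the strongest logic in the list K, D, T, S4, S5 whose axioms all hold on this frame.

Serial (axiom D): yes — every world has a successor (e.g. w0 R w0).
Reflexive (axiom T): yes — every world is R-related to itself.
Transitive (axiom 4): no — w1 R w6 and w6 R w4, but not w1 R w4.
Euclidean (axiom 5): no — w0 R w7 and w0 R w0, but not w7 R w0.
So F validates K, D, T; S4 would additionally require R to be transitive. The strongest is T.

T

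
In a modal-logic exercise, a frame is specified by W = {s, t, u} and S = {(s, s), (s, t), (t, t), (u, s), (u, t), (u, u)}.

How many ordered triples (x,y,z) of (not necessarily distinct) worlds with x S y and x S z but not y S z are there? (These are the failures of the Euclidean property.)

4

Enumerating: (s,t,s), (u,s,u), (u,t,s), (u,t,u).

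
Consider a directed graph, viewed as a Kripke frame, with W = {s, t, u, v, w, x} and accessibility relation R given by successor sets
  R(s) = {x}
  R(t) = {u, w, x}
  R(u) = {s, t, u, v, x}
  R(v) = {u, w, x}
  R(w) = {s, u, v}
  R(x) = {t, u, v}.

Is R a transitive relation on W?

Transitive: no — s R x and x R t, but not s R t.

No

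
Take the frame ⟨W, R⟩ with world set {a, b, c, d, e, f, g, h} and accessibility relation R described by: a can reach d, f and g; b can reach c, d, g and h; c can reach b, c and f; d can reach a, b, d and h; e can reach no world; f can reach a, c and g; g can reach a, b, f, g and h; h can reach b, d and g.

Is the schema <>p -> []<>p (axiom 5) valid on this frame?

No

The schema 5 characterises exactly the Euclidean frames.
Euclidean: no — a R d and a R f, but not d R f.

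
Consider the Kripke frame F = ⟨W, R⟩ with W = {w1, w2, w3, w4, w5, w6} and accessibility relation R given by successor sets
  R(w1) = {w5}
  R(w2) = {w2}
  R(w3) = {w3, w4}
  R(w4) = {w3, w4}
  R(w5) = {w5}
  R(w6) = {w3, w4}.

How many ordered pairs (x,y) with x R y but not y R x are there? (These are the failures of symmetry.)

Enumerating: (w1,w5), (w6,w3), (w6,w4).

3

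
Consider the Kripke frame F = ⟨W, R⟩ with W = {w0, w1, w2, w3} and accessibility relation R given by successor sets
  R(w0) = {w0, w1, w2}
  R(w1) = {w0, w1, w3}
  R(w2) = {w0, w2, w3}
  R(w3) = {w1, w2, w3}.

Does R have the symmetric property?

Symmetric: yes — every pair in R has its reverse in R.

Yes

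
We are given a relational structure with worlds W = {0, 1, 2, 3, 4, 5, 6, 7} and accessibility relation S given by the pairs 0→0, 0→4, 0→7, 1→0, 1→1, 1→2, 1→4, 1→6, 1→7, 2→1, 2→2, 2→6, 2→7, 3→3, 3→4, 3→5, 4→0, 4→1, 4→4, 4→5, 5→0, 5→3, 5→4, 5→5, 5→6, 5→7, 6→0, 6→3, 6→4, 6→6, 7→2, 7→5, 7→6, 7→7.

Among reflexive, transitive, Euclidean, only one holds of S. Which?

reflexive

Reflexive: yes — every world is S-related to itself.
Transitive: no — 0 S 4 and 4 S 1, but not 0 S 1.
Euclidean: no — 0 S 4 and 0 S 7, but not 4 S 7.
Only reflexive holds.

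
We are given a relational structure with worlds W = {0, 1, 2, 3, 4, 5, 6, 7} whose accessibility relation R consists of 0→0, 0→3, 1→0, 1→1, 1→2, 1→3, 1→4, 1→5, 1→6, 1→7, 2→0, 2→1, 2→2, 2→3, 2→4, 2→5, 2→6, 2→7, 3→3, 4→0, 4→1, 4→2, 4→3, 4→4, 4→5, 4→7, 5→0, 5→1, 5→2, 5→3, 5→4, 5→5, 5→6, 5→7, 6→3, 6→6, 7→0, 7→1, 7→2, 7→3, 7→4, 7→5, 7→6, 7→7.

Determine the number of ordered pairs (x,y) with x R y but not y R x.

Enumerating: (0,3), (1,0), (1,3), (1,6), (2,0), (2,3), (2,6), (4,0), (4,3), (5,0), (5,3), (5,6), (6,3), (7,0), (7,3), (7,6).

16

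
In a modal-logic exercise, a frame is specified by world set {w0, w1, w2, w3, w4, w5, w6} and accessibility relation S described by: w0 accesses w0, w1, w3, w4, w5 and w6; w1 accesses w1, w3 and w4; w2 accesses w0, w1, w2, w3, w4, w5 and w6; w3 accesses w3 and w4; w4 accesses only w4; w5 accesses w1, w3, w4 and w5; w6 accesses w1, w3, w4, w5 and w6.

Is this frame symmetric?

Symmetric: no — w0 S w1 but not w1 S w0.

No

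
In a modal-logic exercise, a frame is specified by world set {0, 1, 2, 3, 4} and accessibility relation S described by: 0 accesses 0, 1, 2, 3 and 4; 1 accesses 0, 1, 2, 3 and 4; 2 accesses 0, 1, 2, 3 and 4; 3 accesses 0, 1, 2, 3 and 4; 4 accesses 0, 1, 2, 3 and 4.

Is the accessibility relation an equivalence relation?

Reflexive: yes — every world is S-related to itself.
Symmetric: yes — every pair in S has its reverse in S.
Transitive: yes — every two-step S-path is closed by a direct edge.
So S is an equivalence relation.

Yes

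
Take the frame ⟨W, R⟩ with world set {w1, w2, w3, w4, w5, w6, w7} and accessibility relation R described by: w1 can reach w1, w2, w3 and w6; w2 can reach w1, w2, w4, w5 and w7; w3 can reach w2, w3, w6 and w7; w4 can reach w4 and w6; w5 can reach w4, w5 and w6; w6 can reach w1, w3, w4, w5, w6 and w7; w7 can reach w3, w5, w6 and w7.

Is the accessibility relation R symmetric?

Symmetric: no — w1 R w3 but not w3 R w1.

No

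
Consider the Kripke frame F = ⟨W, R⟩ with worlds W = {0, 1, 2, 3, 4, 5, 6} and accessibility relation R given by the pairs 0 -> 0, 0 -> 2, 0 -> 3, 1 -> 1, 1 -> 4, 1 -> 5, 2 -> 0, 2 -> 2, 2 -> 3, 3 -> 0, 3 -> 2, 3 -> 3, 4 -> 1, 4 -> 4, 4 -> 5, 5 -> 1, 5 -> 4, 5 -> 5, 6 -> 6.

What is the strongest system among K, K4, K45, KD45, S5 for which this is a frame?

S5

Transitive (axiom 4): yes — every two-step R-path is closed by a direct edge.
Euclidean (axiom 5): yes — any two successors of a common world are R-related.
Serial (axiom D): yes — every world has a successor (e.g. 0 R 0).
Reflexive (axiom T): yes — every world is R-related to itself.
So F validates K, K4, K45, KD45, S5. The strongest is S5.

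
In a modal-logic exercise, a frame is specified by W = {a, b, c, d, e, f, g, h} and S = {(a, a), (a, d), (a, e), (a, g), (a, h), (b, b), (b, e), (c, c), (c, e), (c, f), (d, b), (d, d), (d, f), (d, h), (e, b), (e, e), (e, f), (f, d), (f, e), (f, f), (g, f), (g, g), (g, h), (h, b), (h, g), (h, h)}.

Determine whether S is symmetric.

Symmetric: no — a S d but not d S a.

No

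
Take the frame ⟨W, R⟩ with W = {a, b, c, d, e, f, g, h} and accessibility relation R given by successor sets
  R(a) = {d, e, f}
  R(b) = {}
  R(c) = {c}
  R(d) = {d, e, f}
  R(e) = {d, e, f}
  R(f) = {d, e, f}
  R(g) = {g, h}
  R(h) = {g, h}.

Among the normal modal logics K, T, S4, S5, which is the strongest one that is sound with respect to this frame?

K

Reflexive (axiom T): no — a is not related to itself.
Transitive (axiom 4): yes — every two-step R-path is closed by a direct edge.
Euclidean (axiom 5): yes — any two successors of a common world are R-related.
So F validates K; T would additionally require R to be reflexive. The strongest is K.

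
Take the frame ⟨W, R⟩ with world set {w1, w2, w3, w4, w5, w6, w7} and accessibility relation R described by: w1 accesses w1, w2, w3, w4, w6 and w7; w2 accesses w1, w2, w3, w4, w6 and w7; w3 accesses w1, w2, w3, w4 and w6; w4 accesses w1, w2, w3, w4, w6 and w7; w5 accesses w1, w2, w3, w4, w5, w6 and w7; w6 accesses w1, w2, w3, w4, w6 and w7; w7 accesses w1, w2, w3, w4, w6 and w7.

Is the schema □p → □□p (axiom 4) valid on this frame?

Axiom 4 corresponds to the accessibility relation being transitive.
Transitive: no — w3 R w1 and w1 R w7, but not w3 R w7.

No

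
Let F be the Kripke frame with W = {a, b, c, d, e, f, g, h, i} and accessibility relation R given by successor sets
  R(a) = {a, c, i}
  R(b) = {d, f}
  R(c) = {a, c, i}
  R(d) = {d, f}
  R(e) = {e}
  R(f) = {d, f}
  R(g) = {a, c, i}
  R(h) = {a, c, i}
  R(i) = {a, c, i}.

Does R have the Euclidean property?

Euclidean: yes — any two successors of a common world are R-related.

Yes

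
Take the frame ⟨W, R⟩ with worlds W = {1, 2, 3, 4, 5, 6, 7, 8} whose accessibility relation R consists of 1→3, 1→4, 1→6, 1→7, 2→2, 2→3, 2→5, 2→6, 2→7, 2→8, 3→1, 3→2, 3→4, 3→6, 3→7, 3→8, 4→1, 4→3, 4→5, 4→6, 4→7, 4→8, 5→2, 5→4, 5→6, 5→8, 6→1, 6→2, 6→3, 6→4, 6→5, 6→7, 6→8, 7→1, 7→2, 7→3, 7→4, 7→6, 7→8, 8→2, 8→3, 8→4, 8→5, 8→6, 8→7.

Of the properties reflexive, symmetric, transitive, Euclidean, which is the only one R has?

Reflexive: no — 1 is not related to itself.
Symmetric: yes — every pair in R has its reverse in R.
Transitive: no — 1 R 3 and 3 R 2, but not 1 R 2.
Euclidean: no — 2 R 3 and 2 R 5, but not 3 R 5.
Only symmetric holds.

symmetric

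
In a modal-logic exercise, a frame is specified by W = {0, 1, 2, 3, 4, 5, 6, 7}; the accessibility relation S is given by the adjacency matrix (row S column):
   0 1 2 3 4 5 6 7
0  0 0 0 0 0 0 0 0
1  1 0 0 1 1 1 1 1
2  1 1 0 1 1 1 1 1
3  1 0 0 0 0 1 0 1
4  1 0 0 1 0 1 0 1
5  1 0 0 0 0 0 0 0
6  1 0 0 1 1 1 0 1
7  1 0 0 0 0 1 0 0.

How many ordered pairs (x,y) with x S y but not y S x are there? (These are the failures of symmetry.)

28

Enumerating: (1,0), (1,3), (1,4), (1,5), (1,6), (1,7), (2,0), (2,1), (2,3), (2,4), (2,5), (2,6), … and 16 more.
Total: 28.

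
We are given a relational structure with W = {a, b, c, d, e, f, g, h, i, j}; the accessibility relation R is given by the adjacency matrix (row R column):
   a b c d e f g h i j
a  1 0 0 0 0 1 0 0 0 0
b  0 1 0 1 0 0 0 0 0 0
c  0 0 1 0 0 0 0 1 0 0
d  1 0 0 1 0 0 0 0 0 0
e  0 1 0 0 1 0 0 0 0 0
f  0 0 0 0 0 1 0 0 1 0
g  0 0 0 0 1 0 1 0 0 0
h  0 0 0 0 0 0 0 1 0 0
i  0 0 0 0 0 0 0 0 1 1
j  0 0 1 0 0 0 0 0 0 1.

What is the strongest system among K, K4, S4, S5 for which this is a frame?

K

Transitive (axiom 4): no — a R f and f R i, but not a R i.
Reflexive (axiom T): yes — every world is R-related to itself.
Euclidean (axiom 5): no — a R f and a R a, but not f R a.
So F validates K; K4 would additionally require R to be transitive. The strongest is K.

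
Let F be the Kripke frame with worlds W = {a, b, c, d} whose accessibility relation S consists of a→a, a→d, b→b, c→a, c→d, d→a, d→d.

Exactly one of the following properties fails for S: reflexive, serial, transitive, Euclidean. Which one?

Reflexive: no — c is not related to itself.
Serial: yes — every world has a successor (e.g. a S a).
Transitive: yes — every two-step S-path is closed by a direct edge.
Euclidean: yes — any two successors of a common world are S-related.
Only reflexive fails.

reflexive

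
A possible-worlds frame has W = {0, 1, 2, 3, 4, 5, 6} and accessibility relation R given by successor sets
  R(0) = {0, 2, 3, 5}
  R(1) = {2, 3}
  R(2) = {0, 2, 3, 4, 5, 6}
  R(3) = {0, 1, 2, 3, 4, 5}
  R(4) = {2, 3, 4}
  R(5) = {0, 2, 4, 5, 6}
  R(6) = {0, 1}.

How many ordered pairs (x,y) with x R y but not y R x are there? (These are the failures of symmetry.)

Enumerating: (1,2), (2,6), (3,5), (5,4), (5,6), (6,0), (6,1).

7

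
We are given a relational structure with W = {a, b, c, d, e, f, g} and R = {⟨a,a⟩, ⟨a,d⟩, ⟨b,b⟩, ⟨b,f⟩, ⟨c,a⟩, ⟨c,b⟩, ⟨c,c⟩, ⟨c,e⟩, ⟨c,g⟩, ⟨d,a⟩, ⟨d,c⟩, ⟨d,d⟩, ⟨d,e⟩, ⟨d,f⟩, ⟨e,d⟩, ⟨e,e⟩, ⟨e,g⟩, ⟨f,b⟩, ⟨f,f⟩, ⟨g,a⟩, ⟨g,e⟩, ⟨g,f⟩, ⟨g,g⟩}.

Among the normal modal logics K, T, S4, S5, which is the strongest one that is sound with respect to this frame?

Reflexive (axiom T): yes — every world is R-related to itself.
Transitive (axiom 4): no — a R d and d R c, but not a R c.
Euclidean (axiom 5): no — c R a and c R b, but not a R b.
So F validates K, T; S4 would additionally require R to be transitive. The strongest is T.

T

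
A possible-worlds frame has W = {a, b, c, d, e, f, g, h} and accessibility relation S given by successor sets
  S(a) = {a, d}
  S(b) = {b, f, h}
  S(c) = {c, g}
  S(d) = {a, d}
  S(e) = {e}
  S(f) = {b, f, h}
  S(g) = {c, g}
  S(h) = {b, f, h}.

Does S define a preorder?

Reflexive: yes — every world is S-related to itself.
Transitive: yes — every two-step S-path is closed by a direct edge.
So S is a preorder.

Yes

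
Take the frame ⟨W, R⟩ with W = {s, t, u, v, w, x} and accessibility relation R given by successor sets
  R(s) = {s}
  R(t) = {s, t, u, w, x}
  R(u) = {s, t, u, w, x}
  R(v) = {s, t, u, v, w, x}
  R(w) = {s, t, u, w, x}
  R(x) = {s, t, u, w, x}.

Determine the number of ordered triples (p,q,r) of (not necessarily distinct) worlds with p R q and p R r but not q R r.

Enumerating: (t,s,t), (t,s,u), (t,s,w), (t,s,x), (u,s,t), (u,s,u), (u,s,w), (u,s,x), (v,s,t), (v,s,u), (v,s,v), (v,s,w), … and 13 more.
Total: 25.

25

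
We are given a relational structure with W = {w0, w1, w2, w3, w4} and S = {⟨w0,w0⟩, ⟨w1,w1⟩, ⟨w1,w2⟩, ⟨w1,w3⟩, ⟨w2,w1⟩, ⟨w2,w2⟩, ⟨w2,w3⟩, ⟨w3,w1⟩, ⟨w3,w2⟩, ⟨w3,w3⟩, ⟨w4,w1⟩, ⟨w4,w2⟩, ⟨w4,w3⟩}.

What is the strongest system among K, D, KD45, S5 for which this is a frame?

KD45

Serial (axiom D): yes — every world has a successor (e.g. w0 S w0).
Euclidean (axiom 5): yes — any two successors of a common world are S-related.
Transitive (axiom 4): yes — every two-step S-path is closed by a direct edge.
Reflexive (axiom T): no — w4 is not related to itself.
So F validates K, D, KD45; S5 would additionally require S to be reflexive. The strongest is KD45.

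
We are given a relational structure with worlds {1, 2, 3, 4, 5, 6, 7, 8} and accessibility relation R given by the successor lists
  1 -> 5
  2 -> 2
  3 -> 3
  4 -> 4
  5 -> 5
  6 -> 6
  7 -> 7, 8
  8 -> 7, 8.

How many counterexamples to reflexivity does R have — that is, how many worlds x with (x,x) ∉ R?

1

Enumerating: 1.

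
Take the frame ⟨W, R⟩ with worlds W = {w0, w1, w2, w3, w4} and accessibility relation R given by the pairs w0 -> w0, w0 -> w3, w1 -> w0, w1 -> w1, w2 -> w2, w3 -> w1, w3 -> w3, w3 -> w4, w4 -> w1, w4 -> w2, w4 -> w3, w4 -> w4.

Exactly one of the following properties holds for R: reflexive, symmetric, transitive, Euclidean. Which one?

reflexive

Reflexive: yes — every world is R-related to itself.
Symmetric: no — w0 R w3 but not w3 R w0.
Transitive: no — w0 R w3 and w3 R w1, but not w0 R w1.
Euclidean: no — w3 R w1 and w3 R w4, but not w1 R w4.
Only reflexive holds.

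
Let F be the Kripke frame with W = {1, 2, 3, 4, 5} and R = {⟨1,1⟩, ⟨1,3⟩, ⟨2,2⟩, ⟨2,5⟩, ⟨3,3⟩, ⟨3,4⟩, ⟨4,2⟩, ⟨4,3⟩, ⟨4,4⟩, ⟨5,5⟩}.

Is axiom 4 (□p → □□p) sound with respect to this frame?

Axiom 4 corresponds to the accessibility relation being transitive.
Transitive: no — 1 R 3 and 3 R 4, but not 1 R 4.

No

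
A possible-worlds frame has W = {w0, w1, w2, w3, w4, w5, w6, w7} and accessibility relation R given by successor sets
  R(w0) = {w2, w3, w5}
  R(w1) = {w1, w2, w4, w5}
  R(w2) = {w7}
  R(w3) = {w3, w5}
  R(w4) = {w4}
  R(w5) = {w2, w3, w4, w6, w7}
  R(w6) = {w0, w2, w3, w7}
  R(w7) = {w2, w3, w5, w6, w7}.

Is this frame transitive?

Transitive: no — w0 R w2 and w2 R w7, but not w0 R w7.

No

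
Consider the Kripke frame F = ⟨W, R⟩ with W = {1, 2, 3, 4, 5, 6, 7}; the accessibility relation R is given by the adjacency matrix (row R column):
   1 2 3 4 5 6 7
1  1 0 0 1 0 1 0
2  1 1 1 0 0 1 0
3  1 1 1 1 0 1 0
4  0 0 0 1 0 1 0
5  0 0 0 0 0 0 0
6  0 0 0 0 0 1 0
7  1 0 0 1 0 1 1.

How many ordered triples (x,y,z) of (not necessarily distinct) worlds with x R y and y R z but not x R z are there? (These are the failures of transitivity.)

Enumerating: (2,1,4), (2,3,4).

2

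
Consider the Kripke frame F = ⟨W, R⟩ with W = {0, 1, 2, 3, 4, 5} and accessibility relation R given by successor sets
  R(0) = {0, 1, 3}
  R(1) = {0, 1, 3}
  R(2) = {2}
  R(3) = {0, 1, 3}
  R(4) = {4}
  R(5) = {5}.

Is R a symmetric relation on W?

Symmetric: yes — every pair in R has its reverse in R.

Yes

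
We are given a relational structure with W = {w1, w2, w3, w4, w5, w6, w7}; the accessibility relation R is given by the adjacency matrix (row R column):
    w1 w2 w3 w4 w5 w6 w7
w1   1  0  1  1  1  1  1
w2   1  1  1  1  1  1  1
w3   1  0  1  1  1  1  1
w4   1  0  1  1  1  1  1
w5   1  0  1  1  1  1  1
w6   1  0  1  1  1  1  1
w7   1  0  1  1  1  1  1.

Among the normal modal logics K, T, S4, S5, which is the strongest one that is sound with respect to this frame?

Reflexive (axiom T): yes — every world is R-related to itself.
Transitive (axiom 4): yes — every two-step R-path is closed by a direct edge.
Euclidean (axiom 5): no — w2 R w1 and w2 R w2, but not w1 R w2.
So F validates K, T, S4; S5 would additionally require R to be Euclidean. The strongest is S4.

S4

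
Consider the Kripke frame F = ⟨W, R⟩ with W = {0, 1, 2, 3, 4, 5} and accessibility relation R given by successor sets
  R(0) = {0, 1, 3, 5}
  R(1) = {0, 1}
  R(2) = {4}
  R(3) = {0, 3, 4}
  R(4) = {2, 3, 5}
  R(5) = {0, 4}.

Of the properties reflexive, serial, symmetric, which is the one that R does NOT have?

Reflexive: no — 2 is not related to itself.
Serial: yes — every world has a successor (e.g. 0 R 0).
Symmetric: yes — every pair in R has its reverse in R.
Only reflexive fails.

reflexive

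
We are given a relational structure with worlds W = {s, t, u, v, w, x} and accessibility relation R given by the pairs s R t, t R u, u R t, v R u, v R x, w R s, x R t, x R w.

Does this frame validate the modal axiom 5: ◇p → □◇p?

By correspondence theory, 5 is valid on a frame iff R is Euclidean.
Euclidean: no — v R u and v R x, but not u R x.

No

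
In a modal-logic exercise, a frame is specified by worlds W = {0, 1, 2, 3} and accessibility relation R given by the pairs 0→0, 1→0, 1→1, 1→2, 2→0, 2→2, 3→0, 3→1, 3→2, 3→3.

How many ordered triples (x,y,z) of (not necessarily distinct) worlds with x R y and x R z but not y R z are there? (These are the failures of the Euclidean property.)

Enumerating: (1,0,1), (1,0,2), (1,2,1), (2,0,2), (3,0,1), (3,0,2), (3,0,3), (3,1,3), (3,2,1), (3,2,3).

10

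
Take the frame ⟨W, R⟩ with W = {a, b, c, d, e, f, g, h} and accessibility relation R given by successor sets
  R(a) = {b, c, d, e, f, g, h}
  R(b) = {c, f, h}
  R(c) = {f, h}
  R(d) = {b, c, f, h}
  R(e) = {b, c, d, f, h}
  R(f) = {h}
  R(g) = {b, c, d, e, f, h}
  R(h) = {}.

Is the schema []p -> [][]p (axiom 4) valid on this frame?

By correspondence theory, 4 is valid on a frame iff R is transitive.
Transitive: yes — every two-step R-path is closed by a direct edge.

Yes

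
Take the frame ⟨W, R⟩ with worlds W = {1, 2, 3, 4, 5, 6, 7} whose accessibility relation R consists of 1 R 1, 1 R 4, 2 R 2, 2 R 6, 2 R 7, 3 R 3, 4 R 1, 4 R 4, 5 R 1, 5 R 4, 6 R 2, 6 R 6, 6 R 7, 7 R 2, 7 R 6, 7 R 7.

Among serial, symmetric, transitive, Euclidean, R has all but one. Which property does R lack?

symmetric

Serial: yes — every world has a successor (e.g. 1 R 1).
Symmetric: no — 5 R 1 but not 1 R 5.
Transitive: yes — every two-step R-path is closed by a direct edge.
Euclidean: yes — any two successors of a common world are R-related.
Only symmetric fails.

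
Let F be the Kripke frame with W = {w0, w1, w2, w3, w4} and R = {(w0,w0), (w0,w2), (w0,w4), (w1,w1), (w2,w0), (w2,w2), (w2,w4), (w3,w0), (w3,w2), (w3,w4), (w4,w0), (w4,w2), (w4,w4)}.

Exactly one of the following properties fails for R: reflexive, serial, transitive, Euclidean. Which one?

Reflexive: no — w3 is not related to itself.
Serial: yes — every world has a successor (e.g. w0 R w0).
Transitive: yes — every two-step R-path is closed by a direct edge.
Euclidean: yes — any two successors of a common world are R-related.
Only reflexive fails.

reflexive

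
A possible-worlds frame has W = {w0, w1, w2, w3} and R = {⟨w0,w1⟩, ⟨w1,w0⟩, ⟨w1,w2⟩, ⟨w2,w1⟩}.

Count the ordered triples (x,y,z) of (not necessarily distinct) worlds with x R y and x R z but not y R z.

6

Enumerating: (w0,w1,w1), (w1,w0,w0), (w1,w0,w2), (w1,w2,w0), (w1,w2,w2), (w2,w1,w1).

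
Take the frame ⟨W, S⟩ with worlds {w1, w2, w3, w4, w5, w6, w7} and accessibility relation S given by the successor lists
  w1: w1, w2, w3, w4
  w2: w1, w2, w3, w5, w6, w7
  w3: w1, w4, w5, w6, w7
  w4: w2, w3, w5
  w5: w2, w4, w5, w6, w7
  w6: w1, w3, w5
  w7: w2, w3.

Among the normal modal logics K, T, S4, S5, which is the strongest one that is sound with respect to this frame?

Reflexive (axiom T): no — w3 is not related to itself.
Transitive (axiom 4): no — w1 S w2 and w2 S w5, but not w1 S w5.
Euclidean (axiom 5): no — w1 S w2 and w1 S w4, but not w2 S w4.
So F validates K; T would additionally require S to be reflexive. The strongest is K.

K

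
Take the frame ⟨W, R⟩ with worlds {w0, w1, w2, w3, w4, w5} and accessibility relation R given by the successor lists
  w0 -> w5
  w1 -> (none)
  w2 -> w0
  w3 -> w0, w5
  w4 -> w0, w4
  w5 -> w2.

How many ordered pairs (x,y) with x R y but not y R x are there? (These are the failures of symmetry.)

6

Enumerating: (w0,w5), (w2,w0), (w3,w0), (w3,w5), (w4,w0), (w5,w2).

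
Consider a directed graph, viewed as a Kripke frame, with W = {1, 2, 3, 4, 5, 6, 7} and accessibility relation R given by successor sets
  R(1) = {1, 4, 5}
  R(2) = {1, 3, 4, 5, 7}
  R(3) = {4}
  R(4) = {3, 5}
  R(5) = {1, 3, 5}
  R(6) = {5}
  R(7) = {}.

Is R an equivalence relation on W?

Reflexive: no — 2 is not related to itself.
Symmetric: no — 1 R 4 but not 4 R 1.
Transitive: no — 1 R 4 and 4 R 3, but not 1 R 3.
So R is not an equivalence relation.

No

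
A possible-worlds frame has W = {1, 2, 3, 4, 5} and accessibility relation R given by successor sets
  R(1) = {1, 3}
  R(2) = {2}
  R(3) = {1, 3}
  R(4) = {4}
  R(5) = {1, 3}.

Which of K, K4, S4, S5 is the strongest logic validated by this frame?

Transitive (axiom 4): yes — every two-step R-path is closed by a direct edge.
Reflexive (axiom T): no — 5 is not related to itself.
Euclidean (axiom 5): yes — any two successors of a common world are R-related.
So F validates K, K4; S4 would additionally require R to be reflexive. The strongest is K4.

K4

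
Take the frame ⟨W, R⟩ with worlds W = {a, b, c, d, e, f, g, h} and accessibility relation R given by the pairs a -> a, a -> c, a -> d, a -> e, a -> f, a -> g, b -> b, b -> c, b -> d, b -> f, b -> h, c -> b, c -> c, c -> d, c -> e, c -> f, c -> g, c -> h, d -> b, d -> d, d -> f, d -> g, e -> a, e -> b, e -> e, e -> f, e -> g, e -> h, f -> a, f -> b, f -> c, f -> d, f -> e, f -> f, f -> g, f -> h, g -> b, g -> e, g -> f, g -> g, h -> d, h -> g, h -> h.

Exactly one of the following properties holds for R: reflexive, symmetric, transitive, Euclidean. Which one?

reflexive

Reflexive: yes — every world is R-related to itself.
Symmetric: no — a R c but not c R a.
Transitive: no — a R c and c R b, but not a R b.
Euclidean: no — a R d and a R c, but not d R c.
Only reflexive holds.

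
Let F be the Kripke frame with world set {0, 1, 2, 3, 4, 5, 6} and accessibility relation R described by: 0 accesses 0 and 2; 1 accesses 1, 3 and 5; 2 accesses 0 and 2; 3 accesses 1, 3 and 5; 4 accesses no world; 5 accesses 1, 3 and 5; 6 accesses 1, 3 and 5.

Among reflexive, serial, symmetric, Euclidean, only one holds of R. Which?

Reflexive: no — 4 is not related to itself.
Serial: no — 4 has no R-successor.
Symmetric: no — 6 R 1 but not 1 R 6.
Euclidean: yes — any two successors of a common world are R-related.
Only Euclidean holds.

Euclidean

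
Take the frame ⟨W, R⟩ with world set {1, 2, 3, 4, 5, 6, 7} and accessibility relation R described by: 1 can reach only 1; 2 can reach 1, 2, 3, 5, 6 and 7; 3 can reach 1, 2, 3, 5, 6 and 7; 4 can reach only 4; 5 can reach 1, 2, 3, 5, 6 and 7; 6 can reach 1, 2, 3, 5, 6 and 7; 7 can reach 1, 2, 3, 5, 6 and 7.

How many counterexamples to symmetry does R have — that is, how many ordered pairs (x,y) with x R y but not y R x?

5

Enumerating: (2,1), (3,1), (5,1), (6,1), (7,1).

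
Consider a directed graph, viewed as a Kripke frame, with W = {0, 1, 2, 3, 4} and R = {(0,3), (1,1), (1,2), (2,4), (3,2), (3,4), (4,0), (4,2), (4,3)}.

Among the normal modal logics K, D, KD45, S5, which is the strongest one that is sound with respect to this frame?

Serial (axiom D): yes — every world has a successor (e.g. 0 R 3).
Euclidean (axiom 5): no — 4 R 0 and 4 R 2, but not 0 R 2.
Transitive (axiom 4): no — 0 R 3 and 3 R 2, but not 0 R 2.
Reflexive (axiom T): no — 0 is not related to itself.
So F validates K, D; KD45 would additionally require R to be Euclidean and transitive. The strongest is D.

D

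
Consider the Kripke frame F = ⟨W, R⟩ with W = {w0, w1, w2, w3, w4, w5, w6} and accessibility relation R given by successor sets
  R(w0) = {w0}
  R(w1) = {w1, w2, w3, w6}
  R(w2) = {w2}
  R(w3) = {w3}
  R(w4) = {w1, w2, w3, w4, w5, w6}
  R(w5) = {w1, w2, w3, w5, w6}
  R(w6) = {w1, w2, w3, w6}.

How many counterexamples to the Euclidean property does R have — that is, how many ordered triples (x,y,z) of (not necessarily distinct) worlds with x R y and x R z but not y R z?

Enumerating: (w1,w2,w1), (w1,w2,w3), (w1,w2,w6), (w1,w3,w1), (w1,w3,w2), (w1,w3,w6), (w4,w1,w4), (w4,w1,w5), (w4,w2,w1), (w4,w2,w3), (w4,w2,w4), (w4,w2,w5), … and 25 more.
Total: 37.

37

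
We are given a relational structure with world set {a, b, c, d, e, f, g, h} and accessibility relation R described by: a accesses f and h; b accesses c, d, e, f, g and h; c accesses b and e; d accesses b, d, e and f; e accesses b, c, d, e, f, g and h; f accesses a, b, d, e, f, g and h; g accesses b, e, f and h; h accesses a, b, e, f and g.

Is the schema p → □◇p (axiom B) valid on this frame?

Yes

Axiom B corresponds to the accessibility relation being symmetric.
Symmetric: yes — every pair in R has its reverse in R.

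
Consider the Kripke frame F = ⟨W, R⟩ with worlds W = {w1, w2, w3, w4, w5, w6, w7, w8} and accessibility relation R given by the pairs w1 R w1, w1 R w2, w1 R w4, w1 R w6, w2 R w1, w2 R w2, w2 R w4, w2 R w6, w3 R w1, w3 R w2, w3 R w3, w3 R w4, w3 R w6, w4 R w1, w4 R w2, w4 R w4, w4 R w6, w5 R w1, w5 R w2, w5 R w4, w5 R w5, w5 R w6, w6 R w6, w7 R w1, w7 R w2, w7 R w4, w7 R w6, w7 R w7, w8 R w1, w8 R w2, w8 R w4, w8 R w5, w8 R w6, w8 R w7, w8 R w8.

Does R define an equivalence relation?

Reflexive: yes — every world is R-related to itself.
Symmetric: no — w1 R w6 but not w6 R w1.
Transitive: yes — every two-step R-path is closed by a direct edge.
So R is not an equivalence relation.

No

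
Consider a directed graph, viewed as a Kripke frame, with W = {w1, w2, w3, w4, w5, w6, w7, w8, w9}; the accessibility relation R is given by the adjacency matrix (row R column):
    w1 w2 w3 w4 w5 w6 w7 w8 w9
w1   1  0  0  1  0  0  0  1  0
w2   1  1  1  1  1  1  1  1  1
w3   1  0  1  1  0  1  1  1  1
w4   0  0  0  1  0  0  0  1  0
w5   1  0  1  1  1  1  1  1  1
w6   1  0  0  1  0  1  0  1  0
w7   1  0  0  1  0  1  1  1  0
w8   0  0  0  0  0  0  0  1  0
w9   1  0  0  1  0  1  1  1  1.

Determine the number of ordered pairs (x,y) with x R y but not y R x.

36

Enumerating: (w1,w4), (w1,w8), (w2,w1), (w2,w3), (w2,w4), (w2,w5), (w2,w6), (w2,w7), (w2,w8), (w2,w9), (w3,w1), (w3,w4), … and 24 more.
Total: 36.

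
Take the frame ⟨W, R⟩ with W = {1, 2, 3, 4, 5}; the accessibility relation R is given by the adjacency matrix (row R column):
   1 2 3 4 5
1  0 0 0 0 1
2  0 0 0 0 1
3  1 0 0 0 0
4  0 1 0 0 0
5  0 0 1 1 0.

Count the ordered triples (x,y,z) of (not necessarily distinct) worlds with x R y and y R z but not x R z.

Enumerating: (1,5,3), (1,5,4), (2,5,3), (2,5,4), (3,1,5), (4,2,5), (5,3,1), (5,4,2).

8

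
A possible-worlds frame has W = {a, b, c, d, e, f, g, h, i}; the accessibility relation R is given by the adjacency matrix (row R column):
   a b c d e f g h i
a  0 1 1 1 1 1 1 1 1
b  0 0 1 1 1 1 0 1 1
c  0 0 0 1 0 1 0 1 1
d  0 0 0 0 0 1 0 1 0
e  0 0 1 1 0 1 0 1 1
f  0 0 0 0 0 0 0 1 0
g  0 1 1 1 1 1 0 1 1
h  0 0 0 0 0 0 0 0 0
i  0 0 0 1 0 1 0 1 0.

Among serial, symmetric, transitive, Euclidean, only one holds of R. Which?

transitive

Serial: no — h has no R-successor.
Symmetric: no — a R b but not b R a.
Transitive: yes — every two-step R-path is closed by a direct edge.
Euclidean: no — a R b and a R g, but not b R g.
Only transitive holds.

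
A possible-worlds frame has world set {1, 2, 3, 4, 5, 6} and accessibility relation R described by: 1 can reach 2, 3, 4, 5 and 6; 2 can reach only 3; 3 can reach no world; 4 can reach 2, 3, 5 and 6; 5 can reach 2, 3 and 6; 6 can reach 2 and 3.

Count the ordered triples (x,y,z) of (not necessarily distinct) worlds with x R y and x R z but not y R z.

35

Enumerating: (1,2,2), (1,2,4), (1,2,5), (1,2,6), (1,3,2), (1,3,3), (1,3,4), (1,3,5), (1,3,6), (1,4,4), (1,5,4), (1,5,5), … and 23 more.
Total: 35.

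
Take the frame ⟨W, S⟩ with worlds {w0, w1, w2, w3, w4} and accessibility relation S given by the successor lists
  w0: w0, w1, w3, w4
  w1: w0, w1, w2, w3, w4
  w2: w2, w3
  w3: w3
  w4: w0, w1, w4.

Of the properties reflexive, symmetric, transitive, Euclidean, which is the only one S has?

reflexive

Reflexive: yes — every world is S-related to itself.
Symmetric: no — w0 S w3 but not w3 S w0.
Transitive: no — w0 S w1 and w1 S w2, but not w0 S w2.
Euclidean: no — w0 S w3 and w0 S w1, but not w3 S w1.
Only reflexive holds.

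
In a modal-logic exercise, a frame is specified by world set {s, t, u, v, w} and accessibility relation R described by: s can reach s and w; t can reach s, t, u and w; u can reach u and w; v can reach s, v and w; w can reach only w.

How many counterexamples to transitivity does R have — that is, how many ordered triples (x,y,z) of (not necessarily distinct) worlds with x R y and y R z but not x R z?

R is transitive; there are no such tuples.

0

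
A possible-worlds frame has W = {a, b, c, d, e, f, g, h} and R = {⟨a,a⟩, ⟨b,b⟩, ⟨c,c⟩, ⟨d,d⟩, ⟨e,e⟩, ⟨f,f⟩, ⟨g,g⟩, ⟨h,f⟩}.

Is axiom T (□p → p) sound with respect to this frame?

No

By correspondence theory, T is valid on a frame iff R is reflexive.
Reflexive: no — h is not related to itself.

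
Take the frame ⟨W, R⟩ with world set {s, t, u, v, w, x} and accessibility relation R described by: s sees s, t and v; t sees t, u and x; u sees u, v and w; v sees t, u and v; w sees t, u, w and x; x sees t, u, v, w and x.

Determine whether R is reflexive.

Yes

Reflexive: yes — every world is R-related to itself.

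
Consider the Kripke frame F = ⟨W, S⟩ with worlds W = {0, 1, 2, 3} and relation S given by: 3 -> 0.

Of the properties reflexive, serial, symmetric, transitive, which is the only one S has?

transitive

Reflexive: no — 0 is not related to itself.
Serial: no — 0 has no S-successor.
Symmetric: no — 3 S 0 but not 0 S 3.
Transitive: yes — every two-step S-path is closed by a direct edge.
Only transitive holds.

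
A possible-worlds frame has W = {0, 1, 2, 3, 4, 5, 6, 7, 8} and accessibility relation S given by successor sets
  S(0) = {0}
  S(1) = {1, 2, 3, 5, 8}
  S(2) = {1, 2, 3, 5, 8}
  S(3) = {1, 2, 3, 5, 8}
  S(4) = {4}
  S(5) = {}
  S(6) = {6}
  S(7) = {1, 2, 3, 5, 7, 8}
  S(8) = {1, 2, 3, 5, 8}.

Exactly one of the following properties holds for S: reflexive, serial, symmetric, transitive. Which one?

Reflexive: no — 5 is not related to itself.
Serial: no — 5 has no S-successor.
Symmetric: no — 1 S 5 but not 5 S 1.
Transitive: yes — every two-step S-path is closed by a direct edge.
Only transitive holds.

transitive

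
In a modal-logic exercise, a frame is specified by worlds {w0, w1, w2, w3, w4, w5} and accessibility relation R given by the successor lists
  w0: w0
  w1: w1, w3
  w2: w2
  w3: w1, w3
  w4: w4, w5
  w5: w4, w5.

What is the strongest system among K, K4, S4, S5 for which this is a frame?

Transitive (axiom 4): yes — every two-step R-path is closed by a direct edge.
Reflexive (axiom T): yes — every world is R-related to itself.
Euclidean (axiom 5): yes — any two successors of a common world are R-related.
So F validates K, K4, S4, S5. The strongest is S5.

S5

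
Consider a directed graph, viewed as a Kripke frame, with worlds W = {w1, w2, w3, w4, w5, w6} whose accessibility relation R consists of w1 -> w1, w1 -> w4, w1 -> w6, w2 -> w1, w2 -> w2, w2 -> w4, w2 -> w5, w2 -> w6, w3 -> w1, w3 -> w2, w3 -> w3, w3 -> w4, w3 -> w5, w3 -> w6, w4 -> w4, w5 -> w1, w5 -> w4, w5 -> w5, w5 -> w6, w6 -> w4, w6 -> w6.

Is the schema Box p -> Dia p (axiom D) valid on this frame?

Yes

Axiom D corresponds to the accessibility relation being serial.
Serial: yes — every world has a successor (e.g. w1 R w1).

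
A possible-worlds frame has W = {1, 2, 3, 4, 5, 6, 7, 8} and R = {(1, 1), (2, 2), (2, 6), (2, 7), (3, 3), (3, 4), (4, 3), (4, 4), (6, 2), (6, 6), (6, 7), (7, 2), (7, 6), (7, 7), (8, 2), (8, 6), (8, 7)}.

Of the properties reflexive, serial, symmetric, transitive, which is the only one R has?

Reflexive: no — 5 is not related to itself.
Serial: no — 5 has no R-successor.
Symmetric: no — 8 R 2 but not 2 R 8.
Transitive: yes — every two-step R-path is closed by a direct edge.
Only transitive holds.

transitive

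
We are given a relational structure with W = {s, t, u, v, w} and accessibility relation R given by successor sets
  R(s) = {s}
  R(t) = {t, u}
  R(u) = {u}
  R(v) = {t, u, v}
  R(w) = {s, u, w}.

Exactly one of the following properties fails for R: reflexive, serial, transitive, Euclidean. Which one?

Euclidean

Reflexive: yes — every world is R-related to itself.
Serial: yes — every world has a successor (e.g. s R s).
Transitive: yes — every two-step R-path is closed by a direct edge.
Euclidean: no — v R u and v R t, but not u R t.
Only Euclidean fails.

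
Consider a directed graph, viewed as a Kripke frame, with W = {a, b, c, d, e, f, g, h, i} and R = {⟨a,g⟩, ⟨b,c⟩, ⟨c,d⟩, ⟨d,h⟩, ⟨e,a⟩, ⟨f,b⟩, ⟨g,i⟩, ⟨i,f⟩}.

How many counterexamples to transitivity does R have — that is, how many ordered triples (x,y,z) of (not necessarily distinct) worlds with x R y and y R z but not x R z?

Enumerating: (a,g,i), (b,c,d), (c,d,h), (e,a,g), (f,b,c), (g,i,f), (i,f,b).

7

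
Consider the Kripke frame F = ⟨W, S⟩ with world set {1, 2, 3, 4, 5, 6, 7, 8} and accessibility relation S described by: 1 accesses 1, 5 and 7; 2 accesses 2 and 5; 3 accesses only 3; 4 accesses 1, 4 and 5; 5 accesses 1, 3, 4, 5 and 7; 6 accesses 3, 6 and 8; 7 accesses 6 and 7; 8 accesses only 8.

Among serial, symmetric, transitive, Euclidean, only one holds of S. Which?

serial

Serial: yes — every world has a successor (e.g. 1 S 1).
Symmetric: no — 1 S 7 but not 7 S 1.
Transitive: no — 1 S 5 and 5 S 3, but not 1 S 3.
Euclidean: no — 1 S 7 and 1 S 5, but not 7 S 5.
Only serial holds.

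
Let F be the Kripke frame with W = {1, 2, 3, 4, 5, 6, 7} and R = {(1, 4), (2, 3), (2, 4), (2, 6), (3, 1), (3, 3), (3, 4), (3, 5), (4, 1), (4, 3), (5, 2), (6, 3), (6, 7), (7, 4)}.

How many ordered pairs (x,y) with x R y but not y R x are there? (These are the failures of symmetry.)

Enumerating: (2,3), (2,4), (2,6), (3,1), (3,5), (5,2), (6,3), (6,7), (7,4).

9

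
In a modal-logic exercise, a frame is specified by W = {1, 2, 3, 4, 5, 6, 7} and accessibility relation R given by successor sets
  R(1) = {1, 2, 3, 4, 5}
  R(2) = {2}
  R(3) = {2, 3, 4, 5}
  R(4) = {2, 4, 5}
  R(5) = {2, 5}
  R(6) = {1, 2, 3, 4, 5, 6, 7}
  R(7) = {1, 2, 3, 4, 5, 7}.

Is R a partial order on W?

Yes

Reflexive: yes — every world is R-related to itself.
Transitive: yes — every two-step R-path is closed by a direct edge.
Antisymmetric: yes — no distinct pair is related both ways.
So R is a partial order.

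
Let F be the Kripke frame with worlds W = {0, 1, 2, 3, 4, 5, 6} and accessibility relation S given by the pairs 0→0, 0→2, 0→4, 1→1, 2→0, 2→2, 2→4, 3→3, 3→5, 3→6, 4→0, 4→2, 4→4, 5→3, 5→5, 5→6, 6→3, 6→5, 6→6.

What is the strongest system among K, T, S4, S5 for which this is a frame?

S5

Reflexive (axiom T): yes — every world is S-related to itself.
Transitive (axiom 4): yes — every two-step S-path is closed by a direct edge.
Euclidean (axiom 5): yes — any two successors of a common world are S-related.
So F validates K, T, S4, S5. The strongest is S5.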